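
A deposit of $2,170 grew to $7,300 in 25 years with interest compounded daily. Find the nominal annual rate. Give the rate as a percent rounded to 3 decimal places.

(1 + r/365)^9125 = 7,300/2,170 = 3.36406.
1 + r/365 = 3.36406^(1/9125) ≈ 1.000133, so r/365 ≈ 0.000132956.
r ≈ 365·0.000132956 = 4.85291%.

4.853%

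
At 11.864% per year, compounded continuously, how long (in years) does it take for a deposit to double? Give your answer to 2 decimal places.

e^(0.11864t) = 2, so 0.11864t = ln 2 ≈ 0.69315.
t ≈ 0.69315/0.11864 ≈ 5.8424.

5.84 years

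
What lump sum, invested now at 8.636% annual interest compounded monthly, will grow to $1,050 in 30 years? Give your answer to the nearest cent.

$79.44

Periodic rate = 8.636%/12 = 0.00719667; 360 periods.
P = 1,050/(1 + 0.08636/12)^360 ≈ 1,050/13.21723851 ≈ 79.4417.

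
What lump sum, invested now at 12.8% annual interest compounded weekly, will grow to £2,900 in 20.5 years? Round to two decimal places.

Periodic rate = 12.8%/52 = 0.00246154; 1066 periods.
P = 2,900/(1 + 0.128/52)^1066 ≈ 2,900/13.74638323 ≈ 210.9646.

£210.96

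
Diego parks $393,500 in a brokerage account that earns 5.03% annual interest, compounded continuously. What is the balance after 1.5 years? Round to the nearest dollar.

$424,338

A = P·e^(rt) = 393,500·e^(0.0503·1.5) = 393,500·e^0.07545.
e^0.07545 ≈ 1.0783693079, so A ≈ 424,338.3227.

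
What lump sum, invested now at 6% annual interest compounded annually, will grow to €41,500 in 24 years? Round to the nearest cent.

€10,249.61

Annual rate = 6% = 0.06; 24 periods.
P = 41,500/(1 + 0.06)^24 ≈ 41,500/4.0489346413 ≈ 10,249.6098.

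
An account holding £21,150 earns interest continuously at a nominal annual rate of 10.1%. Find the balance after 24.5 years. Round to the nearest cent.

A = P·e^(rt) = 21,150·e^(0.101·24.5) = 21,150·e^2.4745.
e^2.4745 ≈ 11.8757677445, so A ≈ 251,172.4878.

£251,172.49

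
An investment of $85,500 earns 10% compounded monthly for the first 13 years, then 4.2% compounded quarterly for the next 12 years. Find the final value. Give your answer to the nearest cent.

Phase 1: 85,500·(1 + 0.1/12)^156 ≈ 312,039.4478.
Phase 2: 312,039.4478·(1 + 0.0105)^48 ≈ 515,172.6012.

$515,172.60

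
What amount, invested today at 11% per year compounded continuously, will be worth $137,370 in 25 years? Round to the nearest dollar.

P = A·e^(−rt) = 137,370·e^(−2.75).
e^(−2.75) ≈ 0.0639278612067, so P ≈ 8,781.7703.

$8,782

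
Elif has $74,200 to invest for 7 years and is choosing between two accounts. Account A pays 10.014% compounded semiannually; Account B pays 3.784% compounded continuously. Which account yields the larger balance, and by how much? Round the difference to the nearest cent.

Account A growth factor: (1 + 0.05007)^14 ≈ 1.98178033658; balance ≈ 147,048.1010.
Account B growth factor: e^(0.03784·7) = e^0.26488 ≈ 1.3032745734; balance ≈ 96,702.9733.
Account A is larger by 50,345.1276.

Account A, by $50,345.13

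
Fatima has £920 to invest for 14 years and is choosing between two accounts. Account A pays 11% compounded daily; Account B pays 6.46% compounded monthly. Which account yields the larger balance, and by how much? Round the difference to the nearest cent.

Account A, by £2,023.12

A: (1 + 0.11/365)^5110 ≈ 4.663508173, so 920 × 4.663508173 ≈ 4,290.4275.
B: (1 + 0.0646/12)^168 ≈ 2.464464046, so 920 × 2.464464046 ≈ 2,267.3069.
Difference ≈ 2,023.1206 in favor of A.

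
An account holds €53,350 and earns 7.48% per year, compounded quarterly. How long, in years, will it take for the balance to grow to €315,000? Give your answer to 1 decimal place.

24.0 years

(1 + 0.0187)^(4t) = 315,000/53,350 = 5.9044.
4t·ln(1 + 0.0187) = ln(5.9044); 4t = 1.7757/0.0185273 ≈ 95.8423.
t ≈ 23.9606 years.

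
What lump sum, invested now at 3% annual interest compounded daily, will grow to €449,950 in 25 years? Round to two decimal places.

Periodic rate = 3%/365 = 0.0000821918; 9125 periods.
P = 449,950/(1 + 0.03/365)^9125 ≈ 449,950/2.11693477119 ≈ 212,547.8811.

€212,547.88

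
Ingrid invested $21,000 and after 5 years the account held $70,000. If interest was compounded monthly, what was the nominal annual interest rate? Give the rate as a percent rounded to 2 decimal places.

24.32%

The 60-period growth factor is 70,000/21,000 = 3.33333.
r/12 = 3.33333^(1/60) − 1 ≈ 0.0202689, so r ≈ 12·0.0202689 = 24.32267%.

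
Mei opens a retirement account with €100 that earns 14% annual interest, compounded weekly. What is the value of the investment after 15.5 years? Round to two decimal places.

€873.28

Periodic rate = 14%/52 = 0.00269231; periods = 52·15.5 = 806.
A = 100·(1 + 0.14/52)^806 ≈ 100·8.73278277 ≈ 873.2783.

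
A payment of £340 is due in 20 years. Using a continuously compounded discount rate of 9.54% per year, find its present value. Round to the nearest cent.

£50.45

P = A·e^(−rt) = 340·e^(−1.908).
e^(−1.908) ≈ 0.148376844, so P ≈ 50.4481.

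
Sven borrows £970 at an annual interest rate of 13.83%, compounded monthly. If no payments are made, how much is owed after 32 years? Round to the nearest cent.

£79,030.40

Periodic rate = 13.83%/12 = 0.011525; periods = 12·32 = 384.
A = 970·(1 + 0.011525)^384 ≈ 970·81.474635108 ≈ 79,030.3961.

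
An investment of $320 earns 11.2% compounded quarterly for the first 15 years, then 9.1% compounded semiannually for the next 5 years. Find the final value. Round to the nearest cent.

Phase 1: 320·(1 + 0.028)^60 ≈ 1,677.7871.
Phase 2: 1,677.7871·(1 + 0.0455)^10 ≈ 2,618.0457.

$2,618.05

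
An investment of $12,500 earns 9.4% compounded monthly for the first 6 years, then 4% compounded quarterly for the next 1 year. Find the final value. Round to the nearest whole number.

$22,813

Phase 1: 12,500·(1 + 0.094/12)^72 ≈ 21,922.8860.
Phase 2: 21,922.8860·(1 + 0.01)^4 ≈ 22,813.0431.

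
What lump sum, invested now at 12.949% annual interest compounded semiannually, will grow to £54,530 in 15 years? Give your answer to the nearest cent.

Periodic rate = 12.949%/2 = 0.064745; 30 periods.
P = 54,530/(1 + 0.064745)^30 ≈ 54,530/6.5670191031 ≈ 8,303.6153.

£8,303.62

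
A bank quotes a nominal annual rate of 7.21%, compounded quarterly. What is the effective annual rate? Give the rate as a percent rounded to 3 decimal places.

7.407%

One year is 4 periods at 0.018025 each: (1 + 0.018025)^4 ≈ 1.074073.
EAR = 1.074073 − 1 ≈ 7.40729%.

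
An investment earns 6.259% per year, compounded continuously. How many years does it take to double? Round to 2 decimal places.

e^(0.06259t) = 2, so 0.06259t = ln 2 ≈ 0.69315.
t ≈ 0.69315/0.06259 ≈ 11.0744.

11.07 years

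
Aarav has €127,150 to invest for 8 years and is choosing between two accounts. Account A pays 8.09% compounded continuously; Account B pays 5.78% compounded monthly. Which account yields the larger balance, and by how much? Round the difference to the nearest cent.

A: e^(0.0809·8) = e^0.6472 ≈ 1.91018481661, so 127,150 × 1.91018481661 ≈ 242,879.9994.
B: (1 + 0.0578/12)^96 ≈ 1.5861186793, so 127,150 × 1.5861186793 ≈ 201,674.9901.
Difference ≈ 41,205.0094 in favor of A.

Account A, by €41,205.01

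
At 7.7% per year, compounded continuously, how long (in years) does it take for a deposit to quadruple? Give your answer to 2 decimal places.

18.00 years

e^(0.077t) = 4, so 0.077t = ln 4 ≈ 1.3863.
t ≈ 1.3863/0.077 ≈ 18.0038.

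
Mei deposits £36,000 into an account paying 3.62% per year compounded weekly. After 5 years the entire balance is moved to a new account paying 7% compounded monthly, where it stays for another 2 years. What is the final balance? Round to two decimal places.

£49,602.90

Phase 1: 36,000·(1 + 0.0362/52)^260 ≈ 43,140.2297.
Phase 2: 43,140.2297·(1 + 0.07/12)^24 ≈ 49,602.8957.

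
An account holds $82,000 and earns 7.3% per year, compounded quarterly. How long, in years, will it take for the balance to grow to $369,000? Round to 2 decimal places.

20.79 years

We need (1 + 0.01825)^(4t) = 4.5, so 4t = ln 4.5 / ln 1.01825 ≈ 83.1650.
t ≈ 83.1650/4 = 20.7912 years.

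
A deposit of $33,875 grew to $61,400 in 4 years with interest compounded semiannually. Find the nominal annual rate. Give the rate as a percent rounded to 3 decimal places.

15.435%

The 8-period growth factor is 61,400/33,875 = 1.81255.
r/2 = 1.81255^(1/8) − 1 ≈ 0.0771747, so r ≈ 2·0.0771747 = 15.43493%.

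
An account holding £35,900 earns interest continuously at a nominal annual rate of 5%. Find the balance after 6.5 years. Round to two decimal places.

A = P·e^(rt) = 35,900·e^(0.05·6.5) = 35,900·e^0.325.
e^0.325 ≈ 1.384030646, so A ≈ 49,686.7002.

£49,686.70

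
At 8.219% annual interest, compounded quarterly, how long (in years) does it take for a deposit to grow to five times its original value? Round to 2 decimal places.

19.78 years

(1 + 0.0205475)^(4t) = 5.
4t = ln 5 / ln(1 + 0.0205475) ≈ 1.6094/0.0203392 ≈ 79.1297.
t ≈ 19.7824.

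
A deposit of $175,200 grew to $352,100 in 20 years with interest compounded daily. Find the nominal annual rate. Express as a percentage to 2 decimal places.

(1 + r/365)^7300 = 352,100/175,200 = 2.0097.
1 + r/365 = 2.0097^(1/7300) ≈ 1.000096, so r/365 ≈ 0.0000956192.
r ≈ 365·0.0000956192 = 3.49010%.

3.49%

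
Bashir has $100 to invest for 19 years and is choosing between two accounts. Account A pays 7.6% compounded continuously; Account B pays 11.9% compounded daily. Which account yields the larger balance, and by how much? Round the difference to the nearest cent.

A: e^(0.076·19) = e^1.444 ≈ 4.23761241, so 100 × 4.23761241 ≈ 423.7612.
B: (1 + 0.119/365)^6935 ≈ 9.58914286, so 100 × 9.58914286 ≈ 958.9143.
Difference ≈ 535.1530 in favor of B.

Account B, by $535.15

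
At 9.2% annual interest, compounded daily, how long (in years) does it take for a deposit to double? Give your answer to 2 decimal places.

7.54 years

(1 + 0.000252055)^(365t) = 2.
365t = ln 2 / ln(1 + 0.000252055) ≈ 0.69315/0.000252023 ≈ 2750.3327.
t ≈ 7.5352.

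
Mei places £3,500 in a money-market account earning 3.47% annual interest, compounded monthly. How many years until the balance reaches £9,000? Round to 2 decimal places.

27.26 years

We need (1 + 0.00289167)^(12t) = 2.5714, so 12t = ln 2.5714 / ln 1.002892 ≈ 327.0870.
t ≈ 327.0870/12 = 27.2572 years.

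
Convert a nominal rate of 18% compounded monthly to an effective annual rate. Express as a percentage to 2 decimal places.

One year is 12 periods at 0.015 each: (1 + 0.015)^12 ≈ 1.195618.
EAR = 1.195618 − 1 ≈ 19.56182%.

19.56%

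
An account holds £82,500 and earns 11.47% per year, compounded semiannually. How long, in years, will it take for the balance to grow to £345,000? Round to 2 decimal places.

We need (1 + 0.05735)^(2t) = 4.1818, so 2t = ln 4.1818 / ln 1.05735 ≈ 25.6563.
t ≈ 25.6563/2 = 12.8282 years.

12.83 years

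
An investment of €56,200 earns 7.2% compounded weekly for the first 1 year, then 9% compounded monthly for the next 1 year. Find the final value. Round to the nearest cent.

€66,057.87

Phase 1: 56,200·(1 + 0.072/52)^52 ≈ 60,392.6227.
Phase 2: 60,392.6227·(1 + 0.0075)^12 ≈ 66,057.8673.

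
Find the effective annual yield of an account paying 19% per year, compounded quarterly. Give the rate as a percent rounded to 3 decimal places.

EAR = (1 + 19%/4)^4 − 1 = (1 + 0.0475)^4 − 1.
(1 + 0.0475)^4 ≈ 1.203971, so EAR ≈ 20.39713%.

20.397%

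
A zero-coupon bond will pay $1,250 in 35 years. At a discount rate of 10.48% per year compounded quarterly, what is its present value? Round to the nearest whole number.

Growth factor = (1 + 0.0262)^140 ≈ 37.36641602.
P = 1,250/37.36641602 ≈ 33.4525.

$33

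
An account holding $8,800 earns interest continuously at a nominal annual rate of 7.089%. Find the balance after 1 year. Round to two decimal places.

$9,446.48

A = P·e^(rt) = 8,800·e^(0.07089·1) = 8,800·e^0.07089.
e^0.07089 ≈ 1.073463138, so A ≈ 9,446.4756.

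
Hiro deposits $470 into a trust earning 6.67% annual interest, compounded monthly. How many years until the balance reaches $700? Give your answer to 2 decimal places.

(1 + 0.00555833)^(12t) = 700/470 = 1.4894.
12t·ln(1 + 0.00555833) = ln(1.4894); 12t = 0.39835/0.00554294 ≈ 71.8657.
t ≈ 5.9888 years.

5.99 years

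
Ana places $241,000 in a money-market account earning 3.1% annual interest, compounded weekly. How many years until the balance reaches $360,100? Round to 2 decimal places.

12.96 years

We need (1 + 0.000596154)^(52t) = 1.4942, so 52t = ln 1.4942 / ln 1.000596 ≈ 673.8270.
t ≈ 673.8270/52 = 12.9582 years.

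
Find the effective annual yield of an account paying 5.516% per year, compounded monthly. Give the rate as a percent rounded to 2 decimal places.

5.66%

EAR = (1 + 5.516%/12)^12 − 1 = (1 + 0.00459667)^12 − 1.
(1 + 0.00459667)^12 ≈ 1.056576, so EAR ≈ 5.65761%.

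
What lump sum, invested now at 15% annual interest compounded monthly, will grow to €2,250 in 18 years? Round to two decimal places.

Periodic rate = 15%/12 = 0.0125; 216 periods.
P = 2,250/(1 + 0.0125)^216 ≈ 2,250/14.6327815 ≈ 153.7643.

€153.76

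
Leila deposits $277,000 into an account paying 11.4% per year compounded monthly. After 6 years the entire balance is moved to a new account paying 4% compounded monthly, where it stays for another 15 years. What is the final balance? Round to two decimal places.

After 6 years at 11.4%: 277,000 × 1.97540103116 ≈ 547,186.0856.
Then 15 years at 4%: 547,186.0856 × 1.82030162737 ≈ 996,043.7222.

$996,043.72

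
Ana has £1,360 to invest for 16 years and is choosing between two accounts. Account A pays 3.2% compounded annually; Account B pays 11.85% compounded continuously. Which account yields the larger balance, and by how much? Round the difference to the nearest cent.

Account B, by £6,805.32

A: (1 + 0.032)^16 ≈ 1.65529406, so 1,360 × 1.65529406 ≈ 2,251.1999.
B: e^(0.1185·16) = e^1.896 ≈ 6.65920428, so 1,360 × 6.65920428 ≈ 9,056.5178.
Difference ≈ 6,805.3179 in favor of B.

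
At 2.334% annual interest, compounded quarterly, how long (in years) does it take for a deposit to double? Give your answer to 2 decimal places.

29.78 years

(1 + 0.005835)^(4t) = 2.
4t = ln 2 / ln(1 + 0.005835) ≈ 0.69315/0.00581804 ≈ 119.1375.
t ≈ 29.7844.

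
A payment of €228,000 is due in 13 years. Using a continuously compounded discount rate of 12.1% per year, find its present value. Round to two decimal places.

P = A·e^(−rt) = 228,000·e^(−1.573).
e^(−1.573) ≈ 0.207421982078, so P ≈ 47,292.2119.

€47,292.21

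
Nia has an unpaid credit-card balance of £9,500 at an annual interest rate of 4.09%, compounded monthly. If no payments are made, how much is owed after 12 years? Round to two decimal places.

£15,506.47

Growth factor = (1 + 0.0409/12)^144 ≈ 1.6322598908.
A ≈ 9,500 × 1.6322598908 ≈ 15,506.4690.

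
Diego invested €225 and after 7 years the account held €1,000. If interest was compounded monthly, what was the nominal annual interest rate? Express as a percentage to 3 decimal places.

21.500%

The 84-period growth factor is 1,000/225 = 4.44444.
r/12 = 4.44444^(1/84) − 1 ≈ 0.0179164, so r ≈ 12·0.0179164 = 21.49968%.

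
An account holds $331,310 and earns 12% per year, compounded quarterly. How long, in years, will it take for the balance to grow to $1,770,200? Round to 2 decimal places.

We need (1 + 0.03)^(4t) = 5.343, so 4t = ln 5.343 / ln 1.03 ≈ 56.6935.
t ≈ 56.6935/4 = 14.1734 years.

14.17 years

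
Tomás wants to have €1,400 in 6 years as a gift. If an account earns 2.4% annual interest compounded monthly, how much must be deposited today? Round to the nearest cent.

€1,212.42

Periodic rate = 2.4%/12 = 0.002; 72 periods.
P = 1,400/(1 + 0.002)^72 ≈ 1,400/1.154718039 ≈ 1,212.4172.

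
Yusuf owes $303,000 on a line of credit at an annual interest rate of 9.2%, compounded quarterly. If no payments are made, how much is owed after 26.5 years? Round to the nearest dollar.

$3,374,891

Growth factor = (1 + 0.023)^106 ≈ 11.13825543735.
A ≈ 303,000 × 11.13825543735 ≈ 3,374,891.3975.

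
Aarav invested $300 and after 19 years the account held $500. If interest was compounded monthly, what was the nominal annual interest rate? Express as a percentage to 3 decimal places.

(1 + r/12)^228 = 500/300 = 1.66667.
1 + r/12 = 1.66667^(1/228) ≈ 1.002243, so r/12 ≈ 0.00224297.
r ≈ 12·0.00224297 = 2.69157%.

2.692%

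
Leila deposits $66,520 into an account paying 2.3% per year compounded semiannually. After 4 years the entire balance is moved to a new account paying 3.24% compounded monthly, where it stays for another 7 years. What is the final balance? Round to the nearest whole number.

$91,421

Phase 1: 66,520·(1 + 0.0115)^8 ≈ 72,891.9112.
Phase 2: 72,891.9112·(1 + 0.0027)^84 ≈ 91,420.7106.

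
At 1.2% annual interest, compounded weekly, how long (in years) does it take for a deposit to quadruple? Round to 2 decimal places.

(1 + 0.000230769)^(52t) = 4.
52t = ln 4 / ln(1 + 0.000230769) ≈ 1.3863/0.000230743 ≈ 6007.9687.
t ≈ 115.5379.

115.54 years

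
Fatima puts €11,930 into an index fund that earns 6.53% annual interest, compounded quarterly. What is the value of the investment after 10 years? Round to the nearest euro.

Growth factor = (1 + 0.016325)^40 ≈ 1.9111921235.
A ≈ 11,930 × 1.9111921235 ≈ 22,800.5220.

€22,801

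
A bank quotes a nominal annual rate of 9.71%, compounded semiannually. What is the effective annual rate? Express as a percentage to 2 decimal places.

EAR = (1 + 9.71%/2)^2 − 1 = (1 + 0.04855)^2 − 1.
(1 + 0.04855)^2 ≈ 1.099457, so EAR ≈ 9.94571%.

9.95%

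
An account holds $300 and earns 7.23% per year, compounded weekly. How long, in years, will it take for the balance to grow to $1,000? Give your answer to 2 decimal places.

We need (1 + 0.00139038)^(52t) = 3.3333, so 52t = ln 3.3333 / ln 1.00139 ≈ 866.5297.
t ≈ 866.5297/52 = 16.6640 years.

16.66 years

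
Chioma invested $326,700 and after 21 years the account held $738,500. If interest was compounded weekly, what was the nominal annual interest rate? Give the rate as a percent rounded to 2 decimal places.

3.89%

The 1092-period growth factor is 738,500/326,700 = 2.26048.
r/52 = 2.26048^(1/1092) − 1 ≈ 0.000747146, so r ≈ 52·0.000747146 = 3.88516%.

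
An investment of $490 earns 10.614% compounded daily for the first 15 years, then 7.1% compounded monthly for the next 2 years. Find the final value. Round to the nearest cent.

$2,773.47

Phase 1: 490·(1 + 0.10614/365)^5475 ≈ 2,407.3310.
Phase 2: 2,407.3310·(1 + 0.071/12)^24 ≈ 2,773.4728.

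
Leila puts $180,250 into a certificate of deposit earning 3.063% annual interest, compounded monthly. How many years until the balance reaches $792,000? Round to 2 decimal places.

48.39 years

(1 + 0.0025525)^(12t) = 792,000/180,250 = 4.3939.
12t·ln(1 + 0.0025525) = ln(4.3939); 12t = 1.4802/0.00254925 ≈ 580.6484.
t ≈ 48.3874 years.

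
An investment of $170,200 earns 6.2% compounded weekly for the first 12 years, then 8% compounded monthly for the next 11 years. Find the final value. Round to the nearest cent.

Phase 1: 170,200·(1 + 0.062/52)^624 ≈ 357,999.2996.
Phase 2: 357,999.2996·(1 + 0.08/12)^132 ≈ 860,583.5183.

$860,583.52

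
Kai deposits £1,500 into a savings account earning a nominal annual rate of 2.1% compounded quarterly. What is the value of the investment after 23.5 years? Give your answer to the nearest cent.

Growth factor = (1 + 0.00525)^94 ≈ 1.635926121.
A ≈ 1,500 × 1.635926121 ≈ 2,453.8892.

£2,453.89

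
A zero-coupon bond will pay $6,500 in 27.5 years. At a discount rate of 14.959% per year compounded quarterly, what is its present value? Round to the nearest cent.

$114.54

Growth factor = (1 + 0.0373975)^110 ≈ 56.75075934.
P = 6,500/56.75075934 ≈ 114.5359.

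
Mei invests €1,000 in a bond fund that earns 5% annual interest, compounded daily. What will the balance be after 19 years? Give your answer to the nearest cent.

Growth factor = (1 + 0.05/365)^6935 ≈ 2.585541432.
A ≈ 1,000 × 2.585541432 ≈ 2,585.5414.

€2,585.54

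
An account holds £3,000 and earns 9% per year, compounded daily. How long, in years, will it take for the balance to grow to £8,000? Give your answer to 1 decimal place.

10.9 years

We need (1 + 0.000246575)^(365t) = 2.6667, so 365t = ln 2.6667 / ln 1.000247 ≈ 3978.2979.
t ≈ 3978.2979/365 = 10.8994 years.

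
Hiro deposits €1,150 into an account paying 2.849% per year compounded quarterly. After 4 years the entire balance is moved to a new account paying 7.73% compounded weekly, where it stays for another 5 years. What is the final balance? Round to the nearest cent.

Phase 1: 1,150·(1 + 0.0071225)^16 ≈ 1,288.2929.
Phase 2: 1,288.2929·(1 + 0.0773/52)^260 ≈ 1,895.5917.

€1,895.59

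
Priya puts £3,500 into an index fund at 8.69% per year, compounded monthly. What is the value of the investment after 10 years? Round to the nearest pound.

£8,320

Periodic rate = 8.69%/12 = 0.00724167; periods = 12·10 = 120.
A = 3,500·(1 + 0.0869/12)^120 ≈ 3,500·2.377069923 ≈ 8,319.7447.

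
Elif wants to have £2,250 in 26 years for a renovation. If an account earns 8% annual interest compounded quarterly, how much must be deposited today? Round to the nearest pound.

Periodic rate = 8%/4 = 0.02; 104 periods.
P = 2,250/(1 + 0.02)^104 ≈ 2,250/7.841837946 ≈ 286.9225.

£287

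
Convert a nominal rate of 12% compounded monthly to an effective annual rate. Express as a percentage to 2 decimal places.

12.68%

EAR = (1 + 12%/12)^12 − 1 = (1 + 0.01)^12 − 1.
(1 + 0.01)^12 ≈ 1.126825, so EAR ≈ 12.68250%.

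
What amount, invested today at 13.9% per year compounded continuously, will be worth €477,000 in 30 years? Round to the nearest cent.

€7,370.73

P = A·e^(−rt) = 477,000·e^(−4.17).
e^(−4.17) ≈ 0.0154522601239, so P ≈ 7,370.7281.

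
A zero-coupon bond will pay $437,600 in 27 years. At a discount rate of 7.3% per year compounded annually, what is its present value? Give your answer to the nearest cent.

$65,295.74

Annual rate = 7.3% = 0.073; 27 periods.
P = 437,600/(1 + 0.073)^27 ≈ 437,600/6.7018158932 ≈ 65,295.7358.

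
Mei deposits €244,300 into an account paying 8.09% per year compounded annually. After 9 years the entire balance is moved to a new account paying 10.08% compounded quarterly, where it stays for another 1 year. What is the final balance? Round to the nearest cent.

€543,534.99

Phase 1: 244,300·(1 + 0.0809)^9 ≈ 492,031.7393.
Phase 2: 492,031.7393·(1 + 0.0252)^4 ≈ 543,534.9920.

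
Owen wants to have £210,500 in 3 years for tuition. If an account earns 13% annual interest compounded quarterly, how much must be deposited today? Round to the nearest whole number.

£143,407

Growth factor = (1 + 0.0325)^12 ≈ 1.46784677822.
P = 210,500/1.46784677822 ≈ 143,407.3386.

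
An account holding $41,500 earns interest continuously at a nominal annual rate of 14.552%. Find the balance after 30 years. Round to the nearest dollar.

$3,265,909

A = P·e^(rt) = 41,500·e^(0.14552·30) = 41,500·e^4.3656.
e^4.3656 ≈ 78.69660374147, so A ≈ 3,265,909.0553.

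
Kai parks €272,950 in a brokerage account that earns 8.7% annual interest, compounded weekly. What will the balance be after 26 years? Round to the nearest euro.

€2,615,992

Growth factor = (1 + 0.087/52)^1352 ≈ 9.584142003044.
A ≈ 272,950 × 9.584142003044 ≈ 2,615,991.5597.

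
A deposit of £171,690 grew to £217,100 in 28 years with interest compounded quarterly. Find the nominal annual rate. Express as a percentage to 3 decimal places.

0.839%

The 112-period growth factor is 217,100/171,690 = 1.26449.
r/4 = 1.26449^(1/112) − 1 ≈ 0.00209744, so r ≈ 4·0.00209744 = 0.83898%.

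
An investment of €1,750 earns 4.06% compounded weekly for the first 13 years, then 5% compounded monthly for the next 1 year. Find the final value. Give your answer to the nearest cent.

Phase 1: 1,750·(1 + 0.0406/52)^676 ≈ 2,965.9870.
Phase 2: 2,965.9870·(1 + 0.05/12)^12 ≈ 3,117.7325.

€3,117.73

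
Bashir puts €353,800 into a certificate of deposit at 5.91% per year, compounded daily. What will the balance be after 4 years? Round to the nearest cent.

€448,143.12

Growth factor = (1 + 0.0591/365)^1460 ≈ 1.26665664144.
A ≈ 353,800 × 1.26665664144 ≈ 448,143.1197.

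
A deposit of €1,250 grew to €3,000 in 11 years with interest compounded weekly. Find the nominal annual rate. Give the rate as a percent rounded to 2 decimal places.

The 572-period growth factor is 3,000/1,250 = 2.4.
r/52 = 2.4^(1/572) − 1 ≈ 0.00153171, so r ≈ 52·0.00153171 = 7.96490%.

7.96%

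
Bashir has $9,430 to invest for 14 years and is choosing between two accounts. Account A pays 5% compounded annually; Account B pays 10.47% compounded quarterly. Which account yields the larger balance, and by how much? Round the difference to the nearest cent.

A: (1 + 0.05)^14 ≈ 1.9799315994, so 9,430 × 1.9799315994 ≈ 18,670.7550.
B: (1 + 0.026175)^56 ≈ 4.2501091304, so 9,430 × 4.2501091304 ≈ 40,078.5291.
Difference ≈ 21,407.7741 in favor of B.

Account B, by $21,407.77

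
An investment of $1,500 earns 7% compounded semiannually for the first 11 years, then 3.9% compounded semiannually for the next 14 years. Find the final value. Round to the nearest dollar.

After 11 years at 7%: 1,500 × 2.131511575 ≈ 3,197.2674.
Then 14 years at 3.9%: 3,197.2674 × 1.717285264 ≈ 5,490.6201.

$5,491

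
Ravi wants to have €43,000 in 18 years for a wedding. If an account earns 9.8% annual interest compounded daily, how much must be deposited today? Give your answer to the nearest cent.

€7,370.14

Growth factor = (1 + 0.098/365)^6570 ≈ 5.8343521507.
P = 43,000/5.8343521507 ≈ 7,370.1413.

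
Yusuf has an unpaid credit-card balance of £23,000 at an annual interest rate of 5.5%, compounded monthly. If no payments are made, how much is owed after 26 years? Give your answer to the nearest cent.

£95,796.59

Periodic rate = 5.5%/12 = 0.00458333; periods = 12·26 = 312.
A = 23,000·(1 + 0.055/12)^312 ≈ 23,000·4.1650692231 ≈ 95,796.5921.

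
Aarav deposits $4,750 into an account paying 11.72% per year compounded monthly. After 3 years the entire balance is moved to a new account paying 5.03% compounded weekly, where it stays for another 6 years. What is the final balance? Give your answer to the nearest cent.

After 3 years at 11.72%: 4,750 × 1.418917303 ≈ 6,739.8572.
Then 6 years at 5.03%: 6,739.8572 × 1.352093494 ≈ 9,112.9171.

$9,112.92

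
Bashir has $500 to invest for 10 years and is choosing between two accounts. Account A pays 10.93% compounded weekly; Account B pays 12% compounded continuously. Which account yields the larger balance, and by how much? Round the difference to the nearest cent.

Account B, by $170.16

A: (1 + 0.1093/52)^520 ≈ 2.979790232, so 500 × 2.979790232 ≈ 1,489.8951.
B: e^(0.12·10) = e^1.2 ≈ 3.320116923, so 500 × 3.320116923 ≈ 1,660.0585.
Difference ≈ 170.1633 in favor of B.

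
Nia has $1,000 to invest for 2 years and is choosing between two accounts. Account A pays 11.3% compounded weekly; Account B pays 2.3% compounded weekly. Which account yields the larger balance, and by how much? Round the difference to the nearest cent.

A: (1 + 0.113/52)^104 ≈ 1.253268323, so 1,000 × 1.253268323 ≈ 1,253.2683.
B: (1 + 0.023/52)^104 ≈ 1.047063762, so 1,000 × 1.047063762 ≈ 1,047.0638.
Difference ≈ 206.2046 in favor of A.

Account A, by $206.20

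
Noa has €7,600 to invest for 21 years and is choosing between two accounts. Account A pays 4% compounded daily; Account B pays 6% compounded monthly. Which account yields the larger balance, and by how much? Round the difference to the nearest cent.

Account B, by €9,105.64

A: (1 + 0.04/365)^7665 ≈ 2.3162603707, so 7,600 × 2.3162603707 ≈ 17,603.5788.
B: (1 + 0.005)^252 ≈ 3.5143706447, so 7,600 × 3.5143706447 ≈ 26,709.2169.
Difference ≈ 9,105.6381 in favor of B.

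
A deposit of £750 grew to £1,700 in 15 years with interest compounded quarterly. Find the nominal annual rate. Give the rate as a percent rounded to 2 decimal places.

(1 + r/4)^60 = 1,700/750 = 2.26667.
1 + r/4 = 2.26667^(1/60) ≈ 1.013732, so r/4 ≈ 0.0137319.
r ≈ 4·0.0137319 = 5.49277%.

5.49%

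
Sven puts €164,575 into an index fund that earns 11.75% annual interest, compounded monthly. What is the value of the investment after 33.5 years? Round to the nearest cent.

Periodic rate = 11.75%/12 = 0.00979167; periods = 12·33.5 = 402.
A = 164,575·(1 + 0.1175/12)^402 ≈ 164,575·50.25467903136 ≈ 8,270,663.8016.

€8,270,663.80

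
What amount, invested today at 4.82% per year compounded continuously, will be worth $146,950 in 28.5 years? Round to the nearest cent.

$37,203.11

P = A·e^(−rt) = 146,950·e^(−1.3737).
e^(−1.3737) ≈ 0.253168501021, so P ≈ 37,203.1112.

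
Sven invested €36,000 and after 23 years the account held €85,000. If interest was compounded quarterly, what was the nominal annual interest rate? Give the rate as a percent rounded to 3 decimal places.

(1 + r/4)^92 = 85,000/36,000 = 2.36111.
1 + r/4 = 2.36111^(1/92) ≈ 1.009382, so r/4 ≈ 0.00938213.
r ≈ 4·0.00938213 = 3.75285%.

3.753%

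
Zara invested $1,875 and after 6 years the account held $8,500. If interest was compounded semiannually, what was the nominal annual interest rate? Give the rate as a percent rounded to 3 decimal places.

26.846%

The 12-period growth factor is 8,500/1,875 = 4.53333.
r/2 = 4.53333^(1/12) − 1 ≈ 0.134231, so r ≈ 2·0.134231 = 26.84618%.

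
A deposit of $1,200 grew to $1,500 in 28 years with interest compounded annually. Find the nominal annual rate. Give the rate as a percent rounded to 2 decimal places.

0.80%

(1 + r)^28 = 1,500/1,200 = 1.25.
1 + r = 1.25^(1/28) ≈ 1.008001, so r ≈ 0.00800125.
r ≈ 0.80013%.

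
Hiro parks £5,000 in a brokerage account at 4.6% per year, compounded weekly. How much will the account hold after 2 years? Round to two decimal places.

Periodic rate = 4.6%/52 = 0.000884615; periods = 52·2 = 104.
A = 5,000·(1 + 0.046/52)^104 ≈ 5,000·1.096320236 ≈ 5,481.6012.

£5,481.60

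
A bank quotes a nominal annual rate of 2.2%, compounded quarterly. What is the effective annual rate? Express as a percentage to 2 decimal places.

One year is 4 periods at 0.0055 each: (1 + 0.0055)^4 ≈ 1.022182.
EAR = 1.022182 − 1 ≈ 2.21822%.

2.22%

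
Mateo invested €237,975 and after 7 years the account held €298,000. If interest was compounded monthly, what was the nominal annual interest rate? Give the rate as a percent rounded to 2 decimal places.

(1 + r/12)^84 = 298,000/237,975 = 1.25223.
1 + r/12 = 1.25223^(1/84) ≈ 1.002681, so r/12 ≈ 0.0026813.
r ≈ 12·0.0026813 = 3.21756%.

3.22%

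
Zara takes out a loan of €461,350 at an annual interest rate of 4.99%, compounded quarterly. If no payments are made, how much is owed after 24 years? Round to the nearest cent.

Growth factor = (1 + 0.012475)^96 ≈ 3.28771081021.
A ≈ 461,350 × 3.28771081021 ≈ 1,516,785.3823.

€1,516,785.38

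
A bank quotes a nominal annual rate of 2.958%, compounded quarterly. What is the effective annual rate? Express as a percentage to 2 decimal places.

EAR = (1 + 2.958%/4)^4 − 1 = (1 + 0.007395)^4 − 1.
(1 + 0.007395)^4 ≈ 1.02991, so EAR ≈ 2.99097%.

2.99%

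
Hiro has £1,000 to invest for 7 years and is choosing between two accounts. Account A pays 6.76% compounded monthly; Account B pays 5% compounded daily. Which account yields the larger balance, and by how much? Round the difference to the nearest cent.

Account A, by £183.96

Account A growth factor: (1 + 0.0676/12)^84 ≈ 1.602992409; balance ≈ 1,602.9924.
Account B growth factor: (1 + 0.05/365)^2555 ≈ 1.419033533; balance ≈ 1,419.0335.
Account A is larger by 183.9589.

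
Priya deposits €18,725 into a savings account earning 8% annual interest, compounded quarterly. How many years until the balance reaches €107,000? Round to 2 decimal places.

22.00 years

We need (1 + 0.02)^(4t) = 5.7143, so 4t = ln 5.7143 / ln 1.02 ≈ 88.0171.
t ≈ 88.0171/4 = 22.0043 years.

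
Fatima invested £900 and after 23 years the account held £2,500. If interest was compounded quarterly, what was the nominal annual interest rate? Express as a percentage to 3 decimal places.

(1 + r/4)^92 = 2,500/900 = 2.77778.
1 + r/4 = 2.77778^(1/92) ≈ 1.011167, so r/4 ≈ 0.0111668.
r ≈ 4·0.0111668 = 4.46672%.

4.467%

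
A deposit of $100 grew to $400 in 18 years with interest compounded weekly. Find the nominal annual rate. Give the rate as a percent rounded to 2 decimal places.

The 936-period growth factor is 400/100 = 4.
r/52 = 4^(1/936) − 1 ≈ 0.00148218, so r ≈ 52·0.00148218 = 7.70734%.

7.71%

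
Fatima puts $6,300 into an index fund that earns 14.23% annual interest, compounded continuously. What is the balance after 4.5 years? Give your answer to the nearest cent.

A = P·e^(rt) = 6,300·e^(0.1423·4.5) = 6,300·e^0.64035.
e^0.64035 ≈ 1.8971447638, so A ≈ 11,952.0120.

$11,952.01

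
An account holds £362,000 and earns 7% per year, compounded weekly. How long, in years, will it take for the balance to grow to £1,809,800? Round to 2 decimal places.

We need (1 + 0.00134615)^(52t) = 4.9994, so 52t = ln 4.9994 / ln 1.001346 ≈ 1196.3048.
t ≈ 1196.3048/52 = 23.0059 years.

23.01 years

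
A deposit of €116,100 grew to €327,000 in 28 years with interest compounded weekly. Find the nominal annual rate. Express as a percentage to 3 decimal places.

3.700%

(1 + r/52)^1456 = 327,000/116,100 = 2.81654.
1 + r/52 = 2.81654^(1/1456) ≈ 1.000711, so r/52 ≈ 0.000711454.
r ≈ 52·0.000711454 = 3.69956%.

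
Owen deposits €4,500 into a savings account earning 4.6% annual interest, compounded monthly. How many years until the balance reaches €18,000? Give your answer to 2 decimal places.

We need (1 + 0.00383333)^(12t) = 4, so 12t = ln 4 / ln 1.003833 ≈ 362.3347.
t ≈ 362.3347/12 = 30.1946 years.

30.19 years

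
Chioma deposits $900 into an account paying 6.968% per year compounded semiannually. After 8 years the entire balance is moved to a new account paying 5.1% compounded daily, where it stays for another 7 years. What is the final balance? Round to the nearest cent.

$2,224.57

Phase 1: 900·(1 + 0.03484)^16 ≈ 1,556.7319.
Phase 2: 1,556.7319·(1 + 0.051/365)^2555 ≈ 2,224.5703.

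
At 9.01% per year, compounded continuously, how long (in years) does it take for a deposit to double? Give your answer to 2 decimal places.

7.69 years

e^(0.0901t) = 2, so 0.0901t = ln 2 ≈ 0.69315.
t ≈ 0.69315/0.0901 ≈ 7.6931.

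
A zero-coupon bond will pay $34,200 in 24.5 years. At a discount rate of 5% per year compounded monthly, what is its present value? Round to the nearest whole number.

Periodic rate = 5%/12 = 0.00416667; 294 periods.
P = 34,200/(1 + 0.05/12)^294 ≈ 34,200/3.3955134399 ≈ 10,072.1145.

$10,072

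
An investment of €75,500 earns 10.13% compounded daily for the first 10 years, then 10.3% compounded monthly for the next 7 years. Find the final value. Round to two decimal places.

€426,202.85

After 10 years at 10.13%: 75,500 × 2.7534631727 ≈ 207,886.4695.
Then 7 years at 10.3%: 207,886.4695 × 2.05017119896 ≈ 426,202.8525.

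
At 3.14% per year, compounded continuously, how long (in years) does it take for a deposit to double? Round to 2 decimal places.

22.07 years

e^(0.0314t) = 2, so 0.0314t = ln 2 ≈ 0.69315.
t ≈ 0.69315/0.0314 ≈ 22.0748.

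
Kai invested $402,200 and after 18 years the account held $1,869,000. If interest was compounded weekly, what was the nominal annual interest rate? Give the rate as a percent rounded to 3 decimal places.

8.542%

(1 + r/52)^936 = 1,869,000/402,200 = 4.64694.
1 + r/52 = 4.64694^(1/936) ≈ 1.001643, so r/52 ≈ 0.0016426.
r ≈ 52·0.0016426 = 8.54150%.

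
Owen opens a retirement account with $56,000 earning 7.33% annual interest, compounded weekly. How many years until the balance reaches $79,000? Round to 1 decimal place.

We need (1 + 0.00140962)^(52t) = 1.4107, so 52t = ln 1.4107 / ln 1.00141 ≈ 244.2784.
t ≈ 244.2784/52 = 4.6977 years.

4.7 years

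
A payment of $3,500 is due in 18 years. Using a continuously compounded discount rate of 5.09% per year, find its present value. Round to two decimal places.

P = A·e^(−rt) = 3,500·e^(−0.9162).
e^(−0.9162) ≈ 0.4000362944, so P ≈ 1,400.1270.

$1,400.13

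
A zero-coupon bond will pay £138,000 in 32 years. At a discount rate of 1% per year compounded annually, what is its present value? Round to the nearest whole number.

Annual rate = 1% = 0.01; 32 periods.
P = 138,000/(1 + 0.01)^32 ≈ 138,000/1.37494067853 ≈ 100,367.9665.

£100,368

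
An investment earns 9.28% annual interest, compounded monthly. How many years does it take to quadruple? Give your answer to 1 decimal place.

15.0 years

(1 + 0.00773333)^(12t) = 4.
12t = ln 4 / ln(1 + 0.00773333) ≈ 1.3863/0.00770358 ≈ 179.9545.
t ≈ 14.9962.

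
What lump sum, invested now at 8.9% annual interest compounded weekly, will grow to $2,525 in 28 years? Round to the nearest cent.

Growth factor = (1 + 0.089/52)^1456 ≈ 12.05970649.
P = 2,525/12.05970649 ≈ 209.3749.

$209.37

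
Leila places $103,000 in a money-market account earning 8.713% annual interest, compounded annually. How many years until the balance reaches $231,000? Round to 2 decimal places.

9.67 years

We need (1 + 0.08713)^t = 2.2427, so t = ln 2.2427 / ln 1.08713 ≈ 9.6681.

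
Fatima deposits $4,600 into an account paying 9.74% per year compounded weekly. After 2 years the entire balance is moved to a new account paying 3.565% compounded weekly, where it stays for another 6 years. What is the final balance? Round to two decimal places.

$6,920.59

Phase 1: 4,600·(1 + 0.0974/52)^104 ≈ 5,588.2942.
Phase 2: 5,588.2942·(1 + 0.03565/52)^312 ≈ 6,920.5885.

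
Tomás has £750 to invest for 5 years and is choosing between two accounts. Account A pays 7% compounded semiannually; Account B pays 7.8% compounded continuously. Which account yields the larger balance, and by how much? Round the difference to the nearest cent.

Account A growth factor: (1 + 0.035)^10 ≈ 1.410598761; balance ≈ 1,057.9491.
Account B growth factor: e^(0.078·5) = e^0.39 ≈ 1.476980794; balance ≈ 1,107.7356.
Account B is larger by 49.7865.

Account B, by £49.79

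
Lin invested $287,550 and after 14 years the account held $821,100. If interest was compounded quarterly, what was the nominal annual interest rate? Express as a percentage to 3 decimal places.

The 56-period growth factor is 821,100/287,550 = 2.8555.
r/4 = 2.8555^(1/56) − 1 ≈ 0.0189132, so r ≈ 4·0.0189132 = 7.56528%.

7.565%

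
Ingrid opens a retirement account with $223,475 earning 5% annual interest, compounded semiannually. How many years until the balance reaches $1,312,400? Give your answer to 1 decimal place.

35.8 years

(1 + 0.025)^(2t) = 1,312,400/223,475 = 5.8727.
2t·ln(1 + 0.025) = ln(5.8727); 2t = 1.7703/0.0246926 ≈ 71.6940.
t ≈ 35.8470 years.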